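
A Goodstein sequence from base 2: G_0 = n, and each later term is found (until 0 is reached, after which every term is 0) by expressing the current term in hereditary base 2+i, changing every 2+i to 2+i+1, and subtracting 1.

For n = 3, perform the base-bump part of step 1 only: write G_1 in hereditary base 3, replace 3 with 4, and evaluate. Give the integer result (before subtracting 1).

G_0=3  [base 2] 2 + 1  →[2↦3]→  3 + 1 = 4  −1 ⇒ G_1=3
G_1=3  [base 3] 3  →[3↦4]→  4 = 4  −1 ⇒ G_2=3

4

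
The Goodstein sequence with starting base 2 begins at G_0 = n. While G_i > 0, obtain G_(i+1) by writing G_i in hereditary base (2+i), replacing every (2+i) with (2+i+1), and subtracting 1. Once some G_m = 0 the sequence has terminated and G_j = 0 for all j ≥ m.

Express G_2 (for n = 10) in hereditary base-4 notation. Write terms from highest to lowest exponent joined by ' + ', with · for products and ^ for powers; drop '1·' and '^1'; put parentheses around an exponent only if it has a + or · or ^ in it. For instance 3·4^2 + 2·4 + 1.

G_0=10  [base 2] 2^(2 + 1) + 2  →[2↦3]→  3^(3 + 1) + 3 = 84  −1 ⇒ G_1=83
G_1=83  [base 3] 3^(3 + 1) + 2  →[3↦4]→  4^(4 + 1) + 2 = 1026  −1 ⇒ G_2=1025
G_2=1025  [base 4] 4^(4 + 1) + 1  →[4↦5]→  5^(5 + 1) + 1 = 15626  −1 ⇒ G_3=15625

4^(4 + 1) + 1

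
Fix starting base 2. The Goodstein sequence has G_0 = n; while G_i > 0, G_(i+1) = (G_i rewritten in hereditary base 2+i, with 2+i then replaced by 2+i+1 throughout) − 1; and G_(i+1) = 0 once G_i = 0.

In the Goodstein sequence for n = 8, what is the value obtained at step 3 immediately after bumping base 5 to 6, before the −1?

8 —HB2→ 2^(2 + 1) —bump→ 3^(3 + 1) = 81 —(−1)→ 80
80 —HB3→ 2·3^3 + 2·3^2 + 2·3 + 2 —bump→ 2·4^4 + 2·4^2 + 2·4 + 2 = 554 —(−1)→ 553
553 —HB4→ 2·4^4 + 2·4^2 + 2·4 + 1 —bump→ 2·5^5 + 2·5^2 + 2·5 + 1 = 6311 —(−1)→ 6310
6310 —HB5→ 2·5^5 + 2·5^2 + 2·5 —bump→ 2·6^6 + 2·6^2 + 2·6 = 93396 —(−1)→ 93395

93396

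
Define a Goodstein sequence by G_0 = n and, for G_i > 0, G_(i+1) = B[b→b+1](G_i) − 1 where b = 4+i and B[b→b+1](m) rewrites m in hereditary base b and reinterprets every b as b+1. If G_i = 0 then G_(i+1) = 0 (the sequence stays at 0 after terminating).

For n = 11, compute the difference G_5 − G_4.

base 4: 11 = 2·4 + 3; at 5: 2·5 + 3 = 13; next = 12
base 5: 12 = 2·5 + 2; at 6: 2·6 + 2 = 14; next = 13
base 6: 13 = 2·6 + 1; at 7: 2·7 + 1 = 15; next = 14
base 7: 14 = 2·7; at 8: 2·8 = 16; next = 15
base 8: 15 = 8 + 7; at 9: 9 + 7 = 16; next = 15

0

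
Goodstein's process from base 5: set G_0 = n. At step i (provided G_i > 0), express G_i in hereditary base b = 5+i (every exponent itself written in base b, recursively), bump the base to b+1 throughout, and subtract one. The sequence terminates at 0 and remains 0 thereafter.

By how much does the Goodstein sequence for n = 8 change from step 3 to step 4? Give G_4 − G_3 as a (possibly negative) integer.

step 0: 8 = 5 + 3; sub 6 for 5: 6 + 3; = 9; G_1 = 9−1 = 8
step 1: 8 = 6 + 2; sub 7 for 6: 7 + 2; = 9; G_2 = 9−1 = 8
step 2: 8 = 7 + 1; sub 8 for 7: 8 + 1; = 9; G_3 = 9−1 = 8
step 3: 8 = 8; sub 9 for 8: 9; = 9; G_4 = 9−1 = 8

0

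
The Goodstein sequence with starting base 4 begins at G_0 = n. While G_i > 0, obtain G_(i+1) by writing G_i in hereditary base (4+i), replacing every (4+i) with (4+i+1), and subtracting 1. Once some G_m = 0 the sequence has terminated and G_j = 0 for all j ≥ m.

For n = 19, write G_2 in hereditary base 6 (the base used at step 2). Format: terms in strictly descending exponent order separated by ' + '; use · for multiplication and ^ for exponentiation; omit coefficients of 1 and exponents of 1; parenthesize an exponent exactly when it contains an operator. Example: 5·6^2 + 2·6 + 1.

(0) 19|_4 = 4^2 + 3 ↦ 5^2 + 3|_5 = 28 ⇒ 27
(1) 27|_5 = 5^2 + 2 ↦ 6^2 + 2|_6 = 38 ⇒ 37
(2) 37|_6 = 6^2 + 1 ↦ 7^2 + 1|_7 = 50 ⇒ 49

6^2 + 1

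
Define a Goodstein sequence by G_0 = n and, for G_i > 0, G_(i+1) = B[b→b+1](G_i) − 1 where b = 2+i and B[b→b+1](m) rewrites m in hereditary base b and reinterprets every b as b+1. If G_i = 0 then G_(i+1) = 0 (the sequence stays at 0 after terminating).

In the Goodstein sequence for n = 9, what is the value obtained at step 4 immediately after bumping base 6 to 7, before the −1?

[0] 9 ≡ 2^(2 + 1) + 1 (base 2). Lift 3: 82. −1: 81.
[1] 81 ≡ 3^(3 + 1) (base 3). Lift 4: 1024. −1: 1023.
[2] 1023 ≡ 3·4^4 + 3·4^3 + 3·4^2 + 3·4 + 3 (base 4). Lift 5: 9843. −1: 9842.
[3] 9842 ≡ 3·5^5 + 3·5^3 + 3·5^2 + 3·5 + 2 (base 5). Lift 6: 140744. −1: 140743.

2471827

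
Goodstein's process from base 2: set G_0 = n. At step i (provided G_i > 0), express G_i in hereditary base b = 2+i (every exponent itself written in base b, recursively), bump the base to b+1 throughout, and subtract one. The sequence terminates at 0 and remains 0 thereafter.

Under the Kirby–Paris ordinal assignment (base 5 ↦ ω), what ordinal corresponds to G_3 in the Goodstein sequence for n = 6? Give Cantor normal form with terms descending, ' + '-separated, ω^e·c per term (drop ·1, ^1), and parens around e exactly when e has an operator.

6 —HB2→ 2^2 + 2 —bump→ 3^3 + 3 = 30 —(−1)→ 29
29 —HB3→ 3^3 + 2 —bump→ 4^4 + 2 = 258 —(−1)→ 257
257 —HB4→ 4^4 + 1 —bump→ 5^5 + 1 = 3126 —(−1)→ 3125
3125 —HB5→ 5^5 —bump→ 6^6 = 46656 —(−1)→ 46655

ω^ω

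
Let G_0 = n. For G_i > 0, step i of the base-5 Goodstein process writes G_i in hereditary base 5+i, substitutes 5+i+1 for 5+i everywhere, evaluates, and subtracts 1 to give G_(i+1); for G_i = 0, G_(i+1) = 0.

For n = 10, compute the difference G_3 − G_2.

0

base 5: 10 = 2·5; at 6: 2·6 = 12; next = 11
base 6: 11 = 6 + 5; at 7: 7 + 5 = 12; next = 11
base 7: 11 = 7 + 4; at 8: 8 + 4 = 12; next = 11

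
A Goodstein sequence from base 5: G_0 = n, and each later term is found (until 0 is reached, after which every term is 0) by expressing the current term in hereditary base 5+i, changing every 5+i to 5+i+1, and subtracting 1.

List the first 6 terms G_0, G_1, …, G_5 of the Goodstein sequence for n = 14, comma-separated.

G_0 = 14. HB_5(14) = 2·5 + 4. Bump = 16. G_1 = 15.
G_1 = 15. HB_6(15) = 2·6 + 3. Bump = 17. G_2 = 16.
G_2 = 16. HB_7(16) = 2·7 + 2. Bump = 18. G_3 = 17.
G_3 = 17. HB_8(17) = 2·8 + 1. Bump = 19. G_4 = 18.
G_4 = 18. HB_9(18) = 2·9. Bump = 20. G_5 = 19.

14, 15, 16, 17, 18, 19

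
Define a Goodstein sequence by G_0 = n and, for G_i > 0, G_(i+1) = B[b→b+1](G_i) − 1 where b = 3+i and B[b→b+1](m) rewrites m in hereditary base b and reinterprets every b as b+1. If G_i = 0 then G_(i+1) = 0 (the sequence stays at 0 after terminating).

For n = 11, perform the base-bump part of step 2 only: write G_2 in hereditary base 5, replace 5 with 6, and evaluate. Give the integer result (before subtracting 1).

36

G_0 = 11. HB_3(11) = 3^2 + 2. Bump = 18. G_1 = 17.
G_1 = 17. HB_4(17) = 4^2 + 1. Bump = 26. G_2 = 25.
G_2 = 25. HB_5(25) = 5^2. Bump = 36. G_3 = 35.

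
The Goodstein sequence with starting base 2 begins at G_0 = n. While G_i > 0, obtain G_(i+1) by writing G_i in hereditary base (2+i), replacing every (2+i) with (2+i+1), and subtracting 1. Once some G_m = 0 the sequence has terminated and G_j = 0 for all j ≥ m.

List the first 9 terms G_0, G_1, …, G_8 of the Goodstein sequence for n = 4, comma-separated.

G_0=4  [base 2] 2^2  →[2↦3]→  3^3 = 27  −1 ⇒ G_1=26
G_1=26  [base 3] 2·3^2 + 2·3 + 2  →[3↦4]→  2·4^2 + 2·4 + 2 = 42  −1 ⇒ G_2=41
G_2=41  [base 4] 2·4^2 + 2·4 + 1  →[4↦5]→  2·5^2 + 2·5 + 1 = 61  −1 ⇒ G_3=60
G_3=60  [base 5] 2·5^2 + 2·5  →[5↦6]→  2·6^2 + 2·6 = 84  −1 ⇒ G_4=83
G_4=83  [base 6] 2·6^2 + 6 + 5  →[6↦7]→  2·7^2 + 7 + 5 = 110  −1 ⇒ G_5=109
G_5=109  [base 7] 2·7^2 + 7 + 4  →[7↦8]→  2·8^2 + 8 + 4 = 140  −1 ⇒ G_6=139
G_6=139  [base 8] 2·8^2 + 8 + 3  →[8↦9]→  2·9^2 + 9 + 3 = 174  −1 ⇒ G_7=173
G_7=173  [base 9] 2·9^2 + 9 + 2  →[9↦10]→  2·10^2 + 10 + 2 = 212  −1 ⇒ G_8=211

4, 26, 41, 60, 83, 109, 139, 173, 211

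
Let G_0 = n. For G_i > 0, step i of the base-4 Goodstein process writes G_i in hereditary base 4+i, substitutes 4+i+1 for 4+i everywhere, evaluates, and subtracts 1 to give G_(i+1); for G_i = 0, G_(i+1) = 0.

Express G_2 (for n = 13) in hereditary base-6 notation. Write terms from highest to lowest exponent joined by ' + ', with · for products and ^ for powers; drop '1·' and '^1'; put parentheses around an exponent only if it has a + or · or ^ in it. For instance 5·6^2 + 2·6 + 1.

2·6 + 5

G_0 = 13. HB_4(13) = 3·4 + 1. Bump = 16. G_1 = 15.
G_1 = 15. HB_5(15) = 3·5. Bump = 18. G_2 = 17.
G_2 = 17. HB_6(17) = 2·6 + 5. Bump = 19. G_3 = 18.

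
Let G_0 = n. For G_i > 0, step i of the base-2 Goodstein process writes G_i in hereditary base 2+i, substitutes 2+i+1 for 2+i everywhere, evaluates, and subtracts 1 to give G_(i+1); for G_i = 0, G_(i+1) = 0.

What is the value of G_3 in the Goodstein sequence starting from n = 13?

step 0: 13 = 2^(2 + 1) + 2^2 + 1; sub 3 for 2: 3^(3 + 1) + 3^3 + 1; = 109; G_1 = 109−1 = 108
step 1: 108 = 3^(3 + 1) + 3^3; sub 4 for 3: 4^(4 + 1) + 4^4; = 1280; G_2 = 1280−1 = 1279
step 2: 1279 = 4^(4 + 1) + 3·4^3 + 3·4^2 + 3·4 + 3; sub 5 for 4: 5^(5 + 1) + 3·5^3 + 3·5^2 + 3·5 + 3; = 16093; G_3 = 16093−1 = 16092

16092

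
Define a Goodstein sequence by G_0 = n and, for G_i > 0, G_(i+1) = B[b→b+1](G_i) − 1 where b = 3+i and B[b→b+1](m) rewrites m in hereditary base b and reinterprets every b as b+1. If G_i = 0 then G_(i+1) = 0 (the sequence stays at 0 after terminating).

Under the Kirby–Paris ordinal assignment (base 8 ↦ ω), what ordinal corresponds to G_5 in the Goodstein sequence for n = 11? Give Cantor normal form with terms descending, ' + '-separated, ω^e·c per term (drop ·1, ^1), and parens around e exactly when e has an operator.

i=0: 11 = 3^2 + 2 (b=3); 3→4: 4^2 + 2 = 18; 18−1 = 17
i=1: 17 = 4^2 + 1 (b=4); 4→5: 5^2 + 1 = 26; 26−1 = 25
i=2: 25 = 5^2 (b=5); 5→6: 6^2 = 36; 36−1 = 35
i=3: 35 = 5·6 + 5 (b=6); 6→7: 5·7 + 5 = 40; 40−1 = 39
i=4: 39 = 5·7 + 4 (b=7); 7→8: 5·8 + 4 = 44; 44−1 = 43

ω·5 + 3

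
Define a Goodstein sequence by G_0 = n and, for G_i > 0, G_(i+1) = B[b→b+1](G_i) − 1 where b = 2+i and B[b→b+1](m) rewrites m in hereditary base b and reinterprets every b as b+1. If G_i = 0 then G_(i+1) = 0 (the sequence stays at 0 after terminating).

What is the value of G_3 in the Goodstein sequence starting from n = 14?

G_0=14  [base 2] 2^(2 + 1) + 2^2 + 2  →[2↦3]→  3^(3 + 1) + 3^3 + 3 = 111  −1 ⇒ G_1=110
G_1=110  [base 3] 3^(3 + 1) + 3^3 + 2  →[3↦4]→  4^(4 + 1) + 4^4 + 2 = 1282  −1 ⇒ G_2=1281
G_2=1281  [base 4] 4^(4 + 1) + 4^4 + 1  →[4↦5]→  5^(5 + 1) + 5^5 + 1 = 18751  −1 ⇒ G_3=18750

18750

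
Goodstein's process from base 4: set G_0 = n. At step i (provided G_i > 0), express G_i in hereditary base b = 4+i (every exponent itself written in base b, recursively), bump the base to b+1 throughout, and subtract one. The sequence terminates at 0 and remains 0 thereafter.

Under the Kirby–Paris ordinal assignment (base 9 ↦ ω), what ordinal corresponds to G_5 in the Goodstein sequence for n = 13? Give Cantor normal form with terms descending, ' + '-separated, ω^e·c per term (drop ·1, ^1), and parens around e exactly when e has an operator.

ω·2 + 2

[0] 13 ≡ 3·4 + 1 (base 4). Lift 5: 16. −1: 15.
[1] 15 ≡ 3·5 (base 5). Lift 6: 18. −1: 17.
[2] 17 ≡ 2·6 + 5 (base 6). Lift 7: 19. −1: 18.
[3] 18 ≡ 2·7 + 4 (base 7). Lift 8: 20. −1: 19.
[4] 19 ≡ 2·8 + 3 (base 8). Lift 9: 21. −1: 20.
[5] 20 ≡ 2·9 + 2 (base 9). Lift 10: 22. −1: 21.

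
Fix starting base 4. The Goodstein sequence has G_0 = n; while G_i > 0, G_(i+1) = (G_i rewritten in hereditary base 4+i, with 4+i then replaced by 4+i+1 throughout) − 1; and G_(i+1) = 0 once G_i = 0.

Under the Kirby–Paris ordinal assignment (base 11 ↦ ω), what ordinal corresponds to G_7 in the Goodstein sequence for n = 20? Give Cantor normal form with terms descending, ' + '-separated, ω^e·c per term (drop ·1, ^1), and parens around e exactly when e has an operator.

G_0=20  [base 4] 4^2 + 4  →[4↦5]→  5^2 + 5 = 30  −1 ⇒ G_1=29
G_1=29  [base 5] 5^2 + 4  →[5↦6]→  6^2 + 4 = 40  −1 ⇒ G_2=39
G_2=39  [base 6] 6^2 + 3  →[6↦7]→  7^2 + 3 = 52  −1 ⇒ G_3=51
G_3=51  [base 7] 7^2 + 2  →[7↦8]→  8^2 + 2 = 66  −1 ⇒ G_4=65
G_4=65  [base 8] 8^2 + 1  →[8↦9]→  9^2 + 1 = 82  −1 ⇒ G_5=81
G_5=81  [base 9] 9^2  →[9↦10]→  10^2 = 100  −1 ⇒ G_6=99
G_6=99  [base 10] 9·10 + 9  →[10↦11]→  9·11 + 9 = 108  −1 ⇒ G_7=107
G_7=107  [base 11] 9·11 + 8  →[11↦12]→  9·12 + 8 = 116  −1 ⇒ G_8=115

ω·9 + 8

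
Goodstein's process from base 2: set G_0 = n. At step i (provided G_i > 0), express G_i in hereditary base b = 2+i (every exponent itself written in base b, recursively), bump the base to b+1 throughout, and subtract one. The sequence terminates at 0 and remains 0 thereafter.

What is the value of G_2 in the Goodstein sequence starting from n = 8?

[0] 8 ≡ 2^(2 + 1) (base 2). Lift 3: 81. −1: 80.
[1] 80 ≡ 2·3^3 + 2·3^2 + 2·3 + 2 (base 3). Lift 4: 554. −1: 553.

553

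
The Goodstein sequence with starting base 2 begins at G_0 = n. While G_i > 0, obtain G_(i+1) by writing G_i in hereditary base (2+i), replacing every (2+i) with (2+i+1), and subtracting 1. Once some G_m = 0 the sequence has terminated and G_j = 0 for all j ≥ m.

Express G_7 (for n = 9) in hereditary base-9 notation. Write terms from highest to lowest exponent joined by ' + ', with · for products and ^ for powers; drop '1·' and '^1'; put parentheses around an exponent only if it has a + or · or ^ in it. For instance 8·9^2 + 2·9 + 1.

G_0=9  [base 2] 2^(2 + 1) + 1  →[2↦3]→  3^(3 + 1) + 1 = 82  −1 ⇒ G_1=81
G_1=81  [base 3] 3^(3 + 1)  →[3↦4]→  4^(4 + 1) = 1024  −1 ⇒ G_2=1023
G_2=1023  [base 4] 3·4^4 + 3·4^3 + 3·4^2 + 3·4 + 3  →[4↦5]→  3·5^5 + 3·5^3 + 3·5^2 + 3·5 + 3 = 9843  −1 ⇒ G_3=9842
G_3=9842  [base 5] 3·5^5 + 3·5^3 + 3·5^2 + 3·5 + 2  →[5↦6]→  3·6^6 + 3·6^3 + 3·6^2 + 3·6 + 2 = 140744  −1 ⇒ G_4=140743
G_4=140743  [base 6] 3·6^6 + 3·6^3 + 3·6^2 + 3·6 + 1  →[6↦7]→  3·7^7 + 3·7^3 + 3·7^2 + 3·7 + 1 = 2471827  −1 ⇒ G_5=2471826
G_5=2471826  [base 7] 3·7^7 + 3·7^3 + 3·7^2 + 3·7  →[7↦8]→  3·8^8 + 3·8^3 + 3·8^2 + 3·8 = 50333400  −1 ⇒ G_6=50333399
G_6=50333399  [base 8] 3·8^8 + 3·8^3 + 3·8^2 + 2·8 + 7  →[8↦9]→  3·9^9 + 3·9^3 + 3·9^2 + 2·9 + 7 = 1162263922  −1 ⇒ G_7=1162263921

3·9^9 + 3·9^3 + 3·9^2 + 2·9 + 6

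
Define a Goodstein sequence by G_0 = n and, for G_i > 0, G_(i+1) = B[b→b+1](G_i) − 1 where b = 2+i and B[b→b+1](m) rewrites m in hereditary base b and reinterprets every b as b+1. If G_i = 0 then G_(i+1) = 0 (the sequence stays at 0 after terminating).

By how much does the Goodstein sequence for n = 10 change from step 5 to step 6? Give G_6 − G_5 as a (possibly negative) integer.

G_0=10  [base 2] 2^(2 + 1) + 2  →[2↦3]→  3^(3 + 1) + 3 = 84  −1 ⇒ G_1=83
G_1=83  [base 3] 3^(3 + 1) + 2  →[3↦4]→  4^(4 + 1) + 2 = 1026  −1 ⇒ G_2=1025
G_2=1025  [base 4] 4^(4 + 1) + 1  →[4↦5]→  5^(5 + 1) + 1 = 15626  −1 ⇒ G_3=15625
G_3=15625  [base 5] 5^(5 + 1)  →[5↦6]→  6^(6 + 1) = 279936  −1 ⇒ G_4=279935
G_4=279935  [base 6] 5·6^6 + 5·6^5 + 5·6^4 + 5·6^3 + 5·6^2 + 5·6 + 5  →[6↦7]→  5·7^7 + 5·7^5 + 5·7^4 + 5·7^3 + 5·7^2 + 5·7 + 5 = 4215755  −1 ⇒ G_5=4215754
G_5=4215754  [base 7] 5·7^7 + 5·7^5 + 5·7^4 + 5·7^3 + 5·7^2 + 5·7 + 4  →[7↦8]→  5·8^8 + 5·8^5 + 5·8^4 + 5·8^3 + 5·8^2 + 5·8 + 4 = 84073324  −1 ⇒ G_6=84073323

79857569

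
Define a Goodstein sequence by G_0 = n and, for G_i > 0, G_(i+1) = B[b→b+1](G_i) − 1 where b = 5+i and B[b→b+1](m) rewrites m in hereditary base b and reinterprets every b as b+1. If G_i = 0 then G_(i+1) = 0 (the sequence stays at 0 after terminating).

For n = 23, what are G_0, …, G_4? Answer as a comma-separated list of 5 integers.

i=0: 23 = 4·5 + 3 (b=5); 5→6: 4·6 + 3 = 27; 27−1 = 26
i=1: 26 = 4·6 + 2 (b=6); 6→7: 4·7 + 2 = 30; 30−1 = 29
i=2: 29 = 4·7 + 1 (b=7); 7→8: 4·8 + 1 = 33; 33−1 = 32
i=3: 32 = 4·8 (b=8); 8→9: 4·9 = 36; 36−1 = 35

23, 26, 29, 32, 35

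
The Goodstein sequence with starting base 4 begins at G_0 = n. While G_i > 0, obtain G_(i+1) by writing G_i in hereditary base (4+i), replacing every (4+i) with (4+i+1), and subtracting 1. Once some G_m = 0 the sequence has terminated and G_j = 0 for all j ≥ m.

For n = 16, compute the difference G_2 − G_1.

3

16 —HB4→ 4^2 —bump→ 5^2 = 25 —(−1)→ 24
24 —HB5→ 4·5 + 4 —bump→ 4·6 + 4 = 28 —(−1)→ 27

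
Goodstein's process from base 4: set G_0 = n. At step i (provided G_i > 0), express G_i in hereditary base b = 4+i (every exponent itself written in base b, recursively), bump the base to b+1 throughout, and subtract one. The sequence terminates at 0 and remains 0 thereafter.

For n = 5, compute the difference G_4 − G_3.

-1

(0) 5|_4 = 4 + 1 ↦ 5 + 1|_5 = 6 ⇒ 5
(1) 5|_5 = 5 ↦ 6|_6 = 6 ⇒ 5
(2) 5|_6 = 5 ↦ 5|_7 = 5 ⇒ 4
(3) 4|_7 = 4 ↦ 4|_8 = 4 ⇒ 3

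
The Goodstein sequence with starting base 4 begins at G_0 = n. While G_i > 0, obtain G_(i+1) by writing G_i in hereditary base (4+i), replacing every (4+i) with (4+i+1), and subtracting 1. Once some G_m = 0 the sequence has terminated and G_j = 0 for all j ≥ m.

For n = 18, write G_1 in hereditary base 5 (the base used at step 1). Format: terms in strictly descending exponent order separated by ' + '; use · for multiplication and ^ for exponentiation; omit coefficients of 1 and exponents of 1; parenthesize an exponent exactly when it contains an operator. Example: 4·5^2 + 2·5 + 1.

5^2 + 1

(0) 18|_4 = 4^2 + 2 ↦ 5^2 + 2|_5 = 27 ⇒ 26
(1) 26|_5 = 5^2 + 1 ↦ 6^2 + 1|_6 = 37 ⇒ 36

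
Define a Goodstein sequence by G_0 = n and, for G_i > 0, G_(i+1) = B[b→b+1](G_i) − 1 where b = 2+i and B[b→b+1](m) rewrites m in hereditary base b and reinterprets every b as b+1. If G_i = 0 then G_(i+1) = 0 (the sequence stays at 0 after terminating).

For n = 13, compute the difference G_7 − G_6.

13 —HB2→ 2^(2 + 1) + 2^2 + 1 —bump→ 3^(3 + 1) + 3^3 + 1 = 109 —(−1)→ 108
108 —HB3→ 3^(3 + 1) + 3^3 —bump→ 4^(4 + 1) + 4^4 = 1280 —(−1)→ 1279
1279 —HB4→ 4^(4 + 1) + 3·4^3 + 3·4^2 + 3·4 + 3 —bump→ 5^(5 + 1) + 3·5^3 + 3·5^2 + 3·5 + 3 = 16093 —(−1)→ 16092
16092 —HB5→ 5^(5 + 1) + 3·5^3 + 3·5^2 + 3·5 + 2 —bump→ 6^(6 + 1) + 3·6^3 + 3·6^2 + 3·6 + 2 = 280712 —(−1)→ 280711
280711 —HB6→ 6^(6 + 1) + 3·6^3 + 3·6^2 + 3·6 + 1 —bump→ 7^(7 + 1) + 3·7^3 + 3·7^2 + 3·7 + 1 = 5765999 —(−1)→ 5765998
5765998 —HB7→ 7^(7 + 1) + 3·7^3 + 3·7^2 + 3·7 —bump→ 8^(8 + 1) + 3·8^3 + 3·8^2 + 3·8 = 134219480 —(−1)→ 134219479
134219479 —HB8→ 8^(8 + 1) + 3·8^3 + 3·8^2 + 2·8 + 7 —bump→ 9^(9 + 1) + 3·9^3 + 3·9^2 + 2·9 + 7 = 3486786856 —(−1)→ 3486786855

3352567376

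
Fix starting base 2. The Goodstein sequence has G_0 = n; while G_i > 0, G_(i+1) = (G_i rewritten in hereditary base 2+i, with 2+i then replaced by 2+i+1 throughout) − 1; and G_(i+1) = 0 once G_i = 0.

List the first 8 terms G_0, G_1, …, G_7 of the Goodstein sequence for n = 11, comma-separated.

step 0: 11 = 2^(2 + 1) + 2 + 1; sub 3 for 2: 3^(3 + 1) + 3 + 1; = 85; G_1 = 85−1 = 84
step 1: 84 = 3^(3 + 1) + 3; sub 4 for 3: 4^(4 + 1) + 4; = 1028; G_2 = 1028−1 = 1027
step 2: 1027 = 4^(4 + 1) + 3; sub 5 for 4: 5^(5 + 1) + 3; = 15628; G_3 = 15628−1 = 15627
step 3: 15627 = 5^(5 + 1) + 2; sub 6 for 5: 6^(6 + 1) + 2; = 279938; G_4 = 279938−1 = 279937
step 4: 279937 = 6^(6 + 1) + 1; sub 7 for 6: 7^(7 + 1) + 1; = 5764802; G_5 = 5764802−1 = 5764801
step 5: 5764801 = 7^(7 + 1); sub 8 for 7: 8^(8 + 1); = 134217728; G_6 = 134217728−1 = 134217727
step 6: 134217727 = 7·8^8 + 7·8^7 + 7·8^6 + 7·8^5 + 7·8^4 + 7·8^3 + 7·8^2 + 7·8 + 7; sub 9 for 8: 7·9^9 + 7·9^7 + 7·9^6 + 7·9^5 + 7·9^4 + 7·9^3 + 7·9^2 + 7·9 + 7; = 2749609303; G_7 = 2749609303−1 = 2749609302

11, 84, 1027, 15627, 279937, 5764801, 134217727, 2749609302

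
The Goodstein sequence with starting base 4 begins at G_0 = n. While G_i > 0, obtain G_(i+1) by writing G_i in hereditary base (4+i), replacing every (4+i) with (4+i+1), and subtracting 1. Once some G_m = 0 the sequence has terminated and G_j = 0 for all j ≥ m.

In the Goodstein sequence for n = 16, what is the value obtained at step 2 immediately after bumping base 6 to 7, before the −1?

base 4: 16 = 4^2; at 5: 5^2 = 25; next = 24
base 5: 24 = 4·5 + 4; at 6: 4·6 + 4 = 28; next = 27
base 6: 27 = 4·6 + 3; at 7: 4·7 + 3 = 31; next = 30

31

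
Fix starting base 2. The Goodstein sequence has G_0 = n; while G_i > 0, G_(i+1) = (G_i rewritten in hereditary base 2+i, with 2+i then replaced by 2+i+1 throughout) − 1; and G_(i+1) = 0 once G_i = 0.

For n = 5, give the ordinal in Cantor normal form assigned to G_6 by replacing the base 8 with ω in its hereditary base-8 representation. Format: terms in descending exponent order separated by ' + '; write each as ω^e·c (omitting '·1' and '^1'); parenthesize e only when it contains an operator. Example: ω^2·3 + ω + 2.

ω^3·3 + ω^2·3 + ω·2 + 7

G_0 = 5. HB_2(5) = 2^2 + 1. Bump = 28. G_1 = 27.
G_1 = 27. HB_3(27) = 3^3. Bump = 256. G_2 = 255.
G_2 = 255. HB_4(255) = 3·4^3 + 3·4^2 + 3·4 + 3. Bump = 468. G_3 = 467.
G_3 = 467. HB_5(467) = 3·5^3 + 3·5^2 + 3·5 + 2. Bump = 776. G_4 = 775.
G_4 = 775. HB_6(775) = 3·6^3 + 3·6^2 + 3·6 + 1. Bump = 1198. G_5 = 1197.
G_5 = 1197. HB_7(1197) = 3·7^3 + 3·7^2 + 3·7. Bump = 1752. G_6 = 1751.
G_6 = 1751. HB_8(1751) = 3·8^3 + 3·8^2 + 2·8 + 7. Bump = 2455. G_7 = 2454.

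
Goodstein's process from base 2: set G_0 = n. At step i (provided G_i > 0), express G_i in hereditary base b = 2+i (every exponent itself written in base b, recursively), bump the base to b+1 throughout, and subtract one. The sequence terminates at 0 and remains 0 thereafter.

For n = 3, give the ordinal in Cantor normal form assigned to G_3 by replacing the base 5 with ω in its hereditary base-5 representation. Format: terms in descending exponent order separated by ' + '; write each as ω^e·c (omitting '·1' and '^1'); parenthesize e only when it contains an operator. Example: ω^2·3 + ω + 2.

2

G_0 = 3. HB_2(3) = 2 + 1. Bump = 4. G_1 = 3.
G_1 = 3. HB_3(3) = 3. Bump = 4. G_2 = 3.
G_2 = 3. HB_4(3) = 3. Bump = 3. G_3 = 2.
G_3 = 2. HB_5(2) = 2. Bump = 2. G_4 = 1.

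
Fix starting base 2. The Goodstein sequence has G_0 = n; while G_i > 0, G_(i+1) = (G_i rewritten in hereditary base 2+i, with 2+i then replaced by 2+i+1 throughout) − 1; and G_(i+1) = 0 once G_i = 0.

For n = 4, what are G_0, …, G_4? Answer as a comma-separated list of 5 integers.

4, 26, 41, 60, 83

step 0: 4 = 2^2; sub 3 for 2: 3^3; = 27; G_1 = 27−1 = 26
step 1: 26 = 2·3^2 + 2·3 + 2; sub 4 for 3: 2·4^2 + 2·4 + 2; = 42; G_2 = 42−1 = 41
step 2: 41 = 2·4^2 + 2·4 + 1; sub 5 for 4: 2·5^2 + 2·5 + 1; = 61; G_3 = 61−1 = 60
step 3: 60 = 2·5^2 + 2·5; sub 6 for 5: 2·6^2 + 2·6; = 84; G_4 = 84−1 = 83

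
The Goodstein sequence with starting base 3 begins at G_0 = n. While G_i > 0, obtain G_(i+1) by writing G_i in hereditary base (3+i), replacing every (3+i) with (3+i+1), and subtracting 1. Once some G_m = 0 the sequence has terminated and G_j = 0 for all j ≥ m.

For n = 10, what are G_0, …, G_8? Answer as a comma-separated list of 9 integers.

(0) 10|_3 = 3^2 + 1 ↦ 4^2 + 1|_4 = 17 ⇒ 16
(1) 16|_4 = 4^2 ↦ 5^2|_5 = 25 ⇒ 24
(2) 24|_5 = 4·5 + 4 ↦ 4·6 + 4|_6 = 28 ⇒ 27
(3) 27|_6 = 4·6 + 3 ↦ 4·7 + 3|_7 = 31 ⇒ 30
(4) 30|_7 = 4·7 + 2 ↦ 4·8 + 2|_8 = 34 ⇒ 33
(5) 33|_8 = 4·8 + 1 ↦ 4·9 + 1|_9 = 37 ⇒ 36
(6) 36|_9 = 4·9 ↦ 4·10|_10 = 40 ⇒ 39
(7) 39|_10 = 3·10 + 9 ↦ 3·11 + 9|_11 = 42 ⇒ 41

10, 16, 24, 27, 30, 33, 36, 39, 41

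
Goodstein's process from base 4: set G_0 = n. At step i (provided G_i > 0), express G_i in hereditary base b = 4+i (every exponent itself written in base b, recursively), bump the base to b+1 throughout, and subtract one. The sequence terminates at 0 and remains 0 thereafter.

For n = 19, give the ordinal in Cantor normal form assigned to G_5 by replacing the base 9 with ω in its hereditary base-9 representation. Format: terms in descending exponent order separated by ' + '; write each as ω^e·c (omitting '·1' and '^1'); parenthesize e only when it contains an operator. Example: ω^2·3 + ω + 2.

i=0: 19 = 4^2 + 3 (b=4); 4→5: 5^2 + 3 = 28; 28−1 = 27
i=1: 27 = 5^2 + 2 (b=5); 5→6: 6^2 + 2 = 38; 38−1 = 37
i=2: 37 = 6^2 + 1 (b=6); 6→7: 7^2 + 1 = 50; 50−1 = 49
i=3: 49 = 7^2 (b=7); 7→8: 8^2 = 64; 64−1 = 63
i=4: 63 = 7·8 + 7 (b=8); 8→9: 7·9 + 7 = 70; 70−1 = 69
i=5: 69 = 7·9 + 6 (b=9); 9→10: 7·10 + 6 = 76; 76−1 = 75

ω·7 + 6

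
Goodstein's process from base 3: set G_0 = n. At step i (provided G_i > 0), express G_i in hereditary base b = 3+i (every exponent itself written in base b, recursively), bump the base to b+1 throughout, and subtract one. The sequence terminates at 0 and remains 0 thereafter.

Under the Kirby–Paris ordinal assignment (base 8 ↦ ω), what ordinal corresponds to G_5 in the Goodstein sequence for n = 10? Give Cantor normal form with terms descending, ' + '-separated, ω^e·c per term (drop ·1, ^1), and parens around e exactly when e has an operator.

ω·4 + 1

step 0: 10 = 3^2 + 1; sub 4 for 3: 4^2 + 1; = 17; G_1 = 17−1 = 16
step 1: 16 = 4^2; sub 5 for 4: 5^2; = 25; G_2 = 25−1 = 24
step 2: 24 = 4·5 + 4; sub 6 for 5: 4·6 + 4; = 28; G_3 = 28−1 = 27
step 3: 27 = 4·6 + 3; sub 7 for 6: 4·7 + 3; = 31; G_4 = 31−1 = 30
step 4: 30 = 4·7 + 2; sub 8 for 7: 4·8 + 2; = 34; G_5 = 34−1 = 33
step 5: 33 = 4·8 + 1; sub 9 for 8: 4·9 + 1; = 37; G_6 = 37−1 = 36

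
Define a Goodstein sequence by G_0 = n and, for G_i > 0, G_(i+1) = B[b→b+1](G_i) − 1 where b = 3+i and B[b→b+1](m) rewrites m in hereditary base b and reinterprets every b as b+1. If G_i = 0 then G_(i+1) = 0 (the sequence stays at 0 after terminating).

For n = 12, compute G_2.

12 —HB3→ 3^2 + 3 —bump→ 4^2 + 4 = 20 —(−1)→ 19
19 —HB4→ 4^2 + 3 —bump→ 5^2 + 3 = 28 —(−1)→ 27
27 —HB5→ 5^2 + 2 —bump→ 6^2 + 2 = 38 —(−1)→ 37

27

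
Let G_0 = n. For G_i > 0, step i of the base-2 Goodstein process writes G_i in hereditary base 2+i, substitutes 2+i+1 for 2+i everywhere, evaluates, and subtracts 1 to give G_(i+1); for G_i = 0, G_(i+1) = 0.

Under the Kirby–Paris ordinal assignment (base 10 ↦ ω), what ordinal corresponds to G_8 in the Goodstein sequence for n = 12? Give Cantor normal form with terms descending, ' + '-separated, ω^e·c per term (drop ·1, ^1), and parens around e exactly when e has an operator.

G_0 = 12. HB_2(12) = 2^(2 + 1) + 2^2. Bump = 108. G_1 = 107.
G_1 = 107. HB_3(107) = 3^(3 + 1) + 2·3^2 + 2·3 + 2. Bump = 1066. G_2 = 1065.
G_2 = 1065. HB_4(1065) = 4^(4 + 1) + 2·4^2 + 2·4 + 1. Bump = 15686. G_3 = 15685.
G_3 = 15685. HB_5(15685) = 5^(5 + 1) + 2·5^2 + 2·5. Bump = 280020. G_4 = 280019.
G_4 = 280019. HB_6(280019) = 6^(6 + 1) + 2·6^2 + 6 + 5. Bump = 5764911. G_5 = 5764910.
G_5 = 5764910. HB_7(5764910) = 7^(7 + 1) + 2·7^2 + 7 + 4. Bump = 134217868. G_6 = 134217867.
G_6 = 134217867. HB_8(134217867) = 8^(8 + 1) + 2·8^2 + 8 + 3. Bump = 3486784575. G_7 = 3486784574.
G_7 = 3486784574. HB_9(3486784574) = 9^(9 + 1) + 2·9^2 + 9 + 2. Bump = 100000000212. G_8 = 100000000211.

ω^(ω + 1) + ω^2·2 + ω + 1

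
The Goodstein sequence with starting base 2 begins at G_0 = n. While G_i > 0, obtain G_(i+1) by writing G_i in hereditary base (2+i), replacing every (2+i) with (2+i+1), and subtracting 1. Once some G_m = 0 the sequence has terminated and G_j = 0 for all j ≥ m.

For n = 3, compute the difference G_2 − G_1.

G_0 = 3. HB_2(3) = 2 + 1. Bump = 4. G_1 = 3.
G_1 = 3. HB_3(3) = 3. Bump = 4. G_2 = 3.

0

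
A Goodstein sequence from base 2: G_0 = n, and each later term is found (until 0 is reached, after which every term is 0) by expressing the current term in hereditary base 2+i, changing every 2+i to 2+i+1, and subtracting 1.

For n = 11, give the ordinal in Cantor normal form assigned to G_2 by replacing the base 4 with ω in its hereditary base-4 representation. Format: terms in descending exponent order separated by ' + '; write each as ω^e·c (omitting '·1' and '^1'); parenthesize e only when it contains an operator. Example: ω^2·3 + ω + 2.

step 0: 11 = 2^(2 + 1) + 2 + 1; sub 3 for 2: 3^(3 + 1) + 3 + 1; = 85; G_1 = 85−1 = 84
step 1: 84 = 3^(3 + 1) + 3; sub 4 for 3: 4^(4 + 1) + 4; = 1028; G_2 = 1028−1 = 1027
step 2: 1027 = 4^(4 + 1) + 3; sub 5 for 4: 5^(5 + 1) + 3; = 15628; G_3 = 15628−1 = 15627

ω^(ω + 1) + 3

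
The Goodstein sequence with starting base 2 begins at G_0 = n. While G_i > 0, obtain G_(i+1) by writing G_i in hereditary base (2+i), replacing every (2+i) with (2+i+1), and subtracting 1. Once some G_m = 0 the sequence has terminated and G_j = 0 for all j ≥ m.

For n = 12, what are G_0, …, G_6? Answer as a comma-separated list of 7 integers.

12, 107, 1065, 15685, 280019, 5764910, 134217867

G_0 = 12. HB_2(12) = 2^(2 + 1) + 2^2. Bump = 108. G_1 = 107.
G_1 = 107. HB_3(107) = 3^(3 + 1) + 2·3^2 + 2·3 + 2. Bump = 1066. G_2 = 1065.
G_2 = 1065. HB_4(1065) = 4^(4 + 1) + 2·4^2 + 2·4 + 1. Bump = 15686. G_3 = 15685.
G_3 = 15685. HB_5(15685) = 5^(5 + 1) + 2·5^2 + 2·5. Bump = 280020. G_4 = 280019.
G_4 = 280019. HB_6(280019) = 6^(6 + 1) + 2·6^2 + 6 + 5. Bump = 5764911. G_5 = 5764910.
G_5 = 5764910. HB_7(5764910) = 7^(7 + 1) + 2·7^2 + 7 + 4. Bump = 134217868. G_6 = 134217867.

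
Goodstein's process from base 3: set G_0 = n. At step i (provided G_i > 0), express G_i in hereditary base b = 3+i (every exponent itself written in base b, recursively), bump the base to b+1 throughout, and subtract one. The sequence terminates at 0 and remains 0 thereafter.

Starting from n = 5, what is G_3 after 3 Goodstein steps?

G_0 = 5. HB_3(5) = 3 + 2. Bump = 6. G_1 = 5.
G_1 = 5. HB_4(5) = 4 + 1. Bump = 6. G_2 = 5.
G_2 = 5. HB_5(5) = 5. Bump = 6. G_3 = 5.
G_3 = 5. HB_6(5) = 5. Bump = 5. G_4 = 4.

5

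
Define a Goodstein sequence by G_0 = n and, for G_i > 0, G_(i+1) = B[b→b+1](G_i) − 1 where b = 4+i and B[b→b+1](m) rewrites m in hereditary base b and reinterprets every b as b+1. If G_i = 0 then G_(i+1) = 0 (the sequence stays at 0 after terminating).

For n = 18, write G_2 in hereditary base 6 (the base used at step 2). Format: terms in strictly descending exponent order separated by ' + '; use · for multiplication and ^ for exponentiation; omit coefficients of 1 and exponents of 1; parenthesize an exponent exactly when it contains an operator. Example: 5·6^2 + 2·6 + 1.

18 —HB4→ 4^2 + 2 —bump→ 5^2 + 2 = 27 —(−1)→ 26
26 —HB5→ 5^2 + 1 —bump→ 6^2 + 1 = 37 —(−1)→ 36

6^2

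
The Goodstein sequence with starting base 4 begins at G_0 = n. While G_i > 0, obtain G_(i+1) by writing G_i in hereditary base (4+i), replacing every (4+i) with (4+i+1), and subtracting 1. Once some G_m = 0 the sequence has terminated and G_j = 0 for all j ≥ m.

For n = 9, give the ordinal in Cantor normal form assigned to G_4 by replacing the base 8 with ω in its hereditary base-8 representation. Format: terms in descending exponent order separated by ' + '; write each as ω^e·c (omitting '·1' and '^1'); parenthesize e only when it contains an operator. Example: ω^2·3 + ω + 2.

G_0 = 9. HB_4(9) = 2·4 + 1. Bump = 11. G_1 = 10.
G_1 = 10. HB_5(10) = 2·5. Bump = 12. G_2 = 11.
G_2 = 11. HB_6(11) = 6 + 5. Bump = 12. G_3 = 11.
G_3 = 11. HB_7(11) = 7 + 4. Bump = 12. G_4 = 11.
G_4 = 11. HB_8(11) = 8 + 3. Bump = 12. G_5 = 11.

ω + 3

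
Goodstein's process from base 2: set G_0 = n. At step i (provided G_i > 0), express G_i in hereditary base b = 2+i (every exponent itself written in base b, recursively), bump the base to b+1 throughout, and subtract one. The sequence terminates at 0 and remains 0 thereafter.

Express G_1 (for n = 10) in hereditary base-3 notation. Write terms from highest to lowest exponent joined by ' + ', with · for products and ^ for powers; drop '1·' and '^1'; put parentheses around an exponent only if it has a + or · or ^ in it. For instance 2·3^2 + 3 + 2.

3^(3 + 1) + 2

step 0: 10 = 2^(2 + 1) + 2; sub 3 for 2: 3^(3 + 1) + 3; = 84; G_1 = 84−1 = 83
step 1: 83 = 3^(3 + 1) + 2; sub 4 for 3: 4^(4 + 1) + 2; = 1026; G_2 = 1026−1 = 1025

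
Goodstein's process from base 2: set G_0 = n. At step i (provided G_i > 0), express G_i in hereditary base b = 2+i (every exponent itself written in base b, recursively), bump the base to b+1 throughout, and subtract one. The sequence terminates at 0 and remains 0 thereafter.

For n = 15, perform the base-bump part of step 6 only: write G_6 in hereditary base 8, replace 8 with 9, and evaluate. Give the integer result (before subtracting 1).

3524450281

15 —HB2→ 2^(2 + 1) + 2^2 + 2 + 1 —bump→ 3^(3 + 1) + 3^3 + 3 + 1 = 112 —(−1)→ 111
111 —HB3→ 3^(3 + 1) + 3^3 + 3 —bump→ 4^(4 + 1) + 4^4 + 4 = 1284 —(−1)→ 1283
1283 —HB4→ 4^(4 + 1) + 4^4 + 3 —bump→ 5^(5 + 1) + 5^5 + 3 = 18753 —(−1)→ 18752
18752 —HB5→ 5^(5 + 1) + 5^5 + 2 —bump→ 6^(6 + 1) + 6^6 + 2 = 326594 —(−1)→ 326593
326593 —HB6→ 6^(6 + 1) + 6^6 + 1 —bump→ 7^(7 + 1) + 7^7 + 1 = 6588345 —(−1)→ 6588344
6588344 —HB7→ 7^(7 + 1) + 7^7 —bump→ 8^(8 + 1) + 8^8 = 150994944 —(−1)→ 150994943
150994943 —HB8→ 8^(8 + 1) + 7·8^7 + 7·8^6 + 7·8^5 + 7·8^4 + 7·8^3 + 7·8^2 + 7·8 + 7 —bump→ 9^(9 + 1) + 7·9^7 + 7·9^6 + 7·9^5 + 7·9^4 + 7·9^3 + 7·9^2 + 7·9 + 7 = 3524450281 —(−1)→ 3524450280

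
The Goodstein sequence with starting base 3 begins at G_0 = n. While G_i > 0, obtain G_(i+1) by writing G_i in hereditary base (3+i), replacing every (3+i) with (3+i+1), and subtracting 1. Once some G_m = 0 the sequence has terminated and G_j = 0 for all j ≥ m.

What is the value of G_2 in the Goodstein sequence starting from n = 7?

9

base 3: 7 = 2·3 + 1; at 4: 2·4 + 1 = 9; next = 8
base 4: 8 = 2·4; at 5: 2·5 = 10; next = 9
base 5: 9 = 5 + 4; at 6: 6 + 4 = 10; next = 9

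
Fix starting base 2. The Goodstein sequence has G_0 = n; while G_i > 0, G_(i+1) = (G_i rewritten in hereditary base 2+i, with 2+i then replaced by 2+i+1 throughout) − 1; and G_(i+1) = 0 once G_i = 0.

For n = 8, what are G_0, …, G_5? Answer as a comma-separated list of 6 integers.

8, 80, 553, 6310, 93395, 1647195

base 2: 8 = 2^(2 + 1); at 3: 3^(3 + 1) = 81; next = 80
base 3: 80 = 2·3^3 + 2·3^2 + 2·3 + 2; at 4: 2·4^4 + 2·4^2 + 2·4 + 2 = 554; next = 553
base 4: 553 = 2·4^4 + 2·4^2 + 2·4 + 1; at 5: 2·5^5 + 2·5^2 + 2·5 + 1 = 6311; next = 6310
base 5: 6310 = 2·5^5 + 2·5^2 + 2·5; at 6: 2·6^6 + 2·6^2 + 2·6 = 93396; next = 93395
base 6: 93395 = 2·6^6 + 2·6^2 + 6 + 5; at 7: 2·7^7 + 2·7^2 + 7 + 5 = 1647196; next = 1647195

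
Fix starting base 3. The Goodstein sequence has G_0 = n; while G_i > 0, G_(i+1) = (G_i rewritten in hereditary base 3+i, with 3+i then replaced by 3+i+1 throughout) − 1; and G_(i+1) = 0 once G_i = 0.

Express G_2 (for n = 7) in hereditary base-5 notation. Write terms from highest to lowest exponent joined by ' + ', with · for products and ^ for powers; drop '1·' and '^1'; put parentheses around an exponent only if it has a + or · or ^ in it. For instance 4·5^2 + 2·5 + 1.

5 + 4

step 0: 7 = 2·3 + 1; sub 4 for 3: 2·4 + 1; = 9; G_1 = 9−1 = 8
step 1: 8 = 2·4; sub 5 for 4: 2·5; = 10; G_2 = 10−1 = 9
step 2: 9 = 5 + 4; sub 6 for 5: 6 + 4; = 10; G_3 = 10−1 = 9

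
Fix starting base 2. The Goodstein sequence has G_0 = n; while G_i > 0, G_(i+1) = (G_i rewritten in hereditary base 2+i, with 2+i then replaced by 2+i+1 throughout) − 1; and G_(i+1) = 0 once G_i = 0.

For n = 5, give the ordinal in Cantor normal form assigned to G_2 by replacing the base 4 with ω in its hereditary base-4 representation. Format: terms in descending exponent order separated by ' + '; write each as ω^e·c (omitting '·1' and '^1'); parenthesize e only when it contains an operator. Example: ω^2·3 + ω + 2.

step 0: 5 = 2^2 + 1; sub 3 for 2: 3^3 + 1; = 28; G_1 = 28−1 = 27
step 1: 27 = 3^3; sub 4 for 3: 4^4; = 256; G_2 = 256−1 = 255
step 2: 255 = 3·4^3 + 3·4^2 + 3·4 + 3; sub 5 for 4: 3·5^3 + 3·5^2 + 3·5 + 3; = 468; G_3 = 468−1 = 467

ω^3·3 + ω^2·3 + ω·3 + 3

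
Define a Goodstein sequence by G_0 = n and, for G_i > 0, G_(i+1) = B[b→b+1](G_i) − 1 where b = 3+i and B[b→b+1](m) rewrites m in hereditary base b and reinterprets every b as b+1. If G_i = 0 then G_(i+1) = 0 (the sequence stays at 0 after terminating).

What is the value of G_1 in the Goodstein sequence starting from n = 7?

step 0: 7 = 2·3 + 1; sub 4 for 3: 2·4 + 1; = 9; G_1 = 9−1 = 8
step 1: 8 = 2·4; sub 5 for 4: 2·5; = 10; G_2 = 10−1 = 9

8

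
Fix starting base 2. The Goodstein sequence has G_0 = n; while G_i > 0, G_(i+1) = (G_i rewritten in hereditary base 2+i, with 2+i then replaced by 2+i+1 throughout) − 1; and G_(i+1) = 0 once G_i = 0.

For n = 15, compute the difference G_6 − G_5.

15 —HB2→ 2^(2 + 1) + 2^2 + 2 + 1 —bump→ 3^(3 + 1) + 3^3 + 3 + 1 = 112 —(−1)→ 111
111 —HB3→ 3^(3 + 1) + 3^3 + 3 —bump→ 4^(4 + 1) + 4^4 + 4 = 1284 —(−1)→ 1283
1283 —HB4→ 4^(4 + 1) + 4^4 + 3 —bump→ 5^(5 + 1) + 5^5 + 3 = 18753 —(−1)→ 18752
18752 —HB5→ 5^(5 + 1) + 5^5 + 2 —bump→ 6^(6 + 1) + 6^6 + 2 = 326594 —(−1)→ 326593
326593 —HB6→ 6^(6 + 1) + 6^6 + 1 —bump→ 7^(7 + 1) + 7^7 + 1 = 6588345 —(−1)→ 6588344
6588344 —HB7→ 7^(7 + 1) + 7^7 —bump→ 8^(8 + 1) + 8^8 = 150994944 —(−1)→ 150994943

144406599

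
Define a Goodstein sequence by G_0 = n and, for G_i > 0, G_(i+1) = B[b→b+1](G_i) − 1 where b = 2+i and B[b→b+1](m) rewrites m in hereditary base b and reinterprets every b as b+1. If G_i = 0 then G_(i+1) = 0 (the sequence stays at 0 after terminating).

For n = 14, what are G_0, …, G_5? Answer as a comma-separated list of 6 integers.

G_0=14  [base 2] 2^(2 + 1) + 2^2 + 2  →[2↦3]→  3^(3 + 1) + 3^3 + 3 = 111  −1 ⇒ G_1=110
G_1=110  [base 3] 3^(3 + 1) + 3^3 + 2  →[3↦4]→  4^(4 + 1) + 4^4 + 2 = 1282  −1 ⇒ G_2=1281
G_2=1281  [base 4] 4^(4 + 1) + 4^4 + 1  →[4↦5]→  5^(5 + 1) + 5^5 + 1 = 18751  −1 ⇒ G_3=18750
G_3=18750  [base 5] 5^(5 + 1) + 5^5  →[5↦6]→  6^(6 + 1) + 6^6 = 326592  −1 ⇒ G_4=326591
G_4=326591  [base 6] 6^(6 + 1) + 5·6^5 + 5·6^4 + 5·6^3 + 5·6^2 + 5·6 + 5  →[6↦7]→  7^(7 + 1) + 5·7^5 + 5·7^4 + 5·7^3 + 5·7^2 + 5·7 + 5 = 5862841  −1 ⇒ G_5=5862840

14, 110, 1281, 18750, 326591, 5862840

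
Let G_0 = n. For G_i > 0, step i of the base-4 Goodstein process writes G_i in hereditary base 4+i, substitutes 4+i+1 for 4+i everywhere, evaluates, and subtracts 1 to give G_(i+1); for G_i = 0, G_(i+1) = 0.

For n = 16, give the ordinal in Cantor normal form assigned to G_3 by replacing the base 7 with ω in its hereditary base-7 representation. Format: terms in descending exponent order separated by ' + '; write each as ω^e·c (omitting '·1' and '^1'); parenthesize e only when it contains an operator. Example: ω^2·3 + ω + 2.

i=0: 16 = 4^2 (b=4); 4→5: 5^2 = 25; 25−1 = 24
i=1: 24 = 4·5 + 4 (b=5); 5→6: 4·6 + 4 = 28; 28−1 = 27
i=2: 27 = 4·6 + 3 (b=6); 6→7: 4·7 + 3 = 31; 31−1 = 30

ω·4 + 2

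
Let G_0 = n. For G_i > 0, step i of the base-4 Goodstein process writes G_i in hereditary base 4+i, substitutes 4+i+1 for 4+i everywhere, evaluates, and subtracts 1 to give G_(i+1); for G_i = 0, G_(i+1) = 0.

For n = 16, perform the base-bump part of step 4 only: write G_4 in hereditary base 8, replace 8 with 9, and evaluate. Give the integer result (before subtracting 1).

37

G_0 = 16. HB_4(16) = 4^2. Bump = 25. G_1 = 24.
G_1 = 24. HB_5(24) = 4·5 + 4. Bump = 28. G_2 = 27.
G_2 = 27. HB_6(27) = 4·6 + 3. Bump = 31. G_3 = 30.
G_3 = 30. HB_7(30) = 4·7 + 2. Bump = 34. G_4 = 33.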